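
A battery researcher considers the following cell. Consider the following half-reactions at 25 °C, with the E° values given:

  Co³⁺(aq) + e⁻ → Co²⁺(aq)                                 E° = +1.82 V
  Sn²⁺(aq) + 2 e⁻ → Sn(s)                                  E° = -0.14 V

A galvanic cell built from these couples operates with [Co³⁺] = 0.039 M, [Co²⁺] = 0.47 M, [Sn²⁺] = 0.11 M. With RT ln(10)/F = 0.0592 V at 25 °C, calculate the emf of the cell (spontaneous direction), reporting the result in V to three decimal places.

+1.924 V

Co³⁺/Co²⁺ is the cathode (higher E°), Sn²⁺/Sn the anode: E°cell = +1.82 − (-0.14) = +1.96 V, n = 2.
Overall: 2 Co³⁺(aq) + Sn(s) → 2 Co²⁺(aq) + Sn²⁺(aq)
Q = [Co²⁺]^2·[Sn²⁺] / ([Co³⁺]^2); log Q = 1.203.
E = E° − (0.0592/n) log Q = +1.96 − (0.0592/2)(1.203) = +1.924 V.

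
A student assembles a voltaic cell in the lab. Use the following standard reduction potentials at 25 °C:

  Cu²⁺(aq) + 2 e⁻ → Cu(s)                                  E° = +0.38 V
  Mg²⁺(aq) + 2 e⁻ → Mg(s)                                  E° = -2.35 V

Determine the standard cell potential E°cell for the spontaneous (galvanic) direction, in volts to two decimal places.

+2.73 V

The Cu²⁺/Cu couple has the higher reduction potential, so it is the cathode; Mg²⁺/Mg is oxidised at the anode.
E°cell = E°(cathode) − E°(anode) = (+0.38) − (-2.35) = +2.73 V.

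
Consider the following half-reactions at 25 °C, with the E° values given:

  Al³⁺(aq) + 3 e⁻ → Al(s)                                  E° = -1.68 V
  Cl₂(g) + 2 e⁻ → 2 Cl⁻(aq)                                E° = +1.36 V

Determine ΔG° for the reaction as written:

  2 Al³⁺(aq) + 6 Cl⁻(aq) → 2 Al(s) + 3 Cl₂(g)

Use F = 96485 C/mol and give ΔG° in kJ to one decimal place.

As written, Al³⁺/Al is reduced (cathode) and Cl₂/Cl⁻ is oxidised (anode), so E°cell = (-1.68) − (+1.36) = -3.04 V.
Balancing electrons gives n = 6.
ΔG° = −nFE° = −(6)(96485)(-3.04) = 1,759,886 J = +1759.9 kJ.

+1759.9 kJ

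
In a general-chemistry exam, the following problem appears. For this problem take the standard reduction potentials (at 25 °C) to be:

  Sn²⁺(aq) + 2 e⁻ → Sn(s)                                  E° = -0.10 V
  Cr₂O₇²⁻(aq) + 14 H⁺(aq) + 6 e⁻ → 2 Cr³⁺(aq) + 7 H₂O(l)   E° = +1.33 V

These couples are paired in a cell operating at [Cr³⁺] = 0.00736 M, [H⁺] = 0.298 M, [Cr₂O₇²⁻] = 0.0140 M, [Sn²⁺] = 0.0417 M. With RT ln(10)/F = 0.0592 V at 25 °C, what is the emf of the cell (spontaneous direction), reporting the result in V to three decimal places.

Cr₂O₇²⁻/Cr³⁺ is the cathode (higher E°), Sn²⁺/Sn the anode: E°cell = +1.33 − (-0.10) = +1.43 V, n = 6.
Overall: Cr₂O₇²⁻(aq) + 14 H⁺(aq) + 3 Sn(s) → 2 Cr³⁺(aq) + 7 H₂O(l) + 3 Sn²⁺(aq)
Q = [Cr³⁺]^2·[Sn²⁺]^3 / ([Cr₂O₇²⁻]·[H⁺]^14); log Q = 0.809.
E = E° − (0.0592/n) log Q = +1.43 − (0.0592/6)(0.809) = +1.422 V.

+1.422 V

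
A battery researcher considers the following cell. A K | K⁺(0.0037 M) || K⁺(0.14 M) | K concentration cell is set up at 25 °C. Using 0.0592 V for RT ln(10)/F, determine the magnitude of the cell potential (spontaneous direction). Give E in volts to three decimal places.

For a concentration cell E°cell = 0. The 0.14 M side is the cathode (reduction is favoured where [K⁺] is higher).
With n = 1, E = −(0.0592/1) log([K⁺]ₐₙ/[K⁺]꜀ₐₜ) = −(0.0592/1) log(0.0037/0.14) = −(0.0592/1)(-1.578) = +0.093 V.

+0.093 V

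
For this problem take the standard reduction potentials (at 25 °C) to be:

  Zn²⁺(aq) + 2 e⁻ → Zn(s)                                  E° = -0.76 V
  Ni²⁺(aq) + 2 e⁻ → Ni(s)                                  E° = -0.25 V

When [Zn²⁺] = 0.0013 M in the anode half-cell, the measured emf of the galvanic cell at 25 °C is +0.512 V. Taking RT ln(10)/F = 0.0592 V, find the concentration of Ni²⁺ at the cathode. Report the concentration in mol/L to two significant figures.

0.0015 M

Ni²⁺/Ni is the cathode, Zn²⁺/Zn the anode: E°cell = +0.51 V, n = 2.
Overall reaction: Ni²⁺(aq) + Zn(s) → Ni(s) + Zn²⁺(aq); Q = [Zn²⁺]^1/[Ni²⁺]^1.
From E = E° − (0.0592/n) log Q: log Q = (E° − E)·n/0.0592 = (+0.51 − (+0.512))·2/0.0592 = -0.0676.
So 1·log[Ni²⁺] = 1·log(0.0013) − log Q = -2.8861 − (-0.0676) = -2.8185; [Ni²⁺] = 10^(-2.8185) ≈ 0.0015 M.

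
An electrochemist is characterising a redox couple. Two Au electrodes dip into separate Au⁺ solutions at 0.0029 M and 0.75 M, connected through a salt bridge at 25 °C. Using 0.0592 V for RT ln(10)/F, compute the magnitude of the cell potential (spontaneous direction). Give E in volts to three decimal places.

For a concentration cell E°cell = 0. The 0.75 M side is the cathode (reduction is favoured where [Au⁺] is higher).
With n = 1, E = −(0.0592/1) log([Au⁺]ₐₙ/[Au⁺]꜀ₐₜ) = −(0.0592/1) log(0.0029/0.75) = −(0.0592/1)(-2.413) = +0.143 V.

+0.143 V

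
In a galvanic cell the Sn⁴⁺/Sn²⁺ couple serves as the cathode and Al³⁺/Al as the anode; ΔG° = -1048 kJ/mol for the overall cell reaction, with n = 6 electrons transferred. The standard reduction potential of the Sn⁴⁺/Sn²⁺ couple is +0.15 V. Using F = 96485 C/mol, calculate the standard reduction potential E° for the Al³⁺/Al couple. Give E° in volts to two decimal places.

-1.66 V

E°cell = −ΔG°/(nF) = −(-1048×10³)/((6)(96485)) = +1.810 V.
Since Sn⁴⁺/Sn²⁺ is the cathode and Al³⁺/Al the anode, E°cell = E°(Sn⁴⁺/Sn²⁺) − E°(Al³⁺/Al).
So E°(Al³⁺/Al) = E°(Sn⁴⁺/Sn²⁺) − E°cell = (+0.15) − (+1.810) = -1.66 V.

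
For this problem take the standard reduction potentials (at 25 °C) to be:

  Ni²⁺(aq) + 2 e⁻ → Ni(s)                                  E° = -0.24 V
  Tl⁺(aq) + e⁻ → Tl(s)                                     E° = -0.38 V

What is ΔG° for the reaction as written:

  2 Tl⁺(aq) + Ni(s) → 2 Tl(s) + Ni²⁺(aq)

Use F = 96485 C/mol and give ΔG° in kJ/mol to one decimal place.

As written, Tl⁺/Tl is reduced (cathode) and Ni²⁺/Ni is oxidised (anode), so E°cell = (-0.38) − (-0.24) = -0.14 V.
Balancing electrons gives n = 2.
ΔG° = −nFE° = −(2)(96485)(-0.14) = 27,016 J = +27.0 kJ/mol.

+27.0 kJ/mol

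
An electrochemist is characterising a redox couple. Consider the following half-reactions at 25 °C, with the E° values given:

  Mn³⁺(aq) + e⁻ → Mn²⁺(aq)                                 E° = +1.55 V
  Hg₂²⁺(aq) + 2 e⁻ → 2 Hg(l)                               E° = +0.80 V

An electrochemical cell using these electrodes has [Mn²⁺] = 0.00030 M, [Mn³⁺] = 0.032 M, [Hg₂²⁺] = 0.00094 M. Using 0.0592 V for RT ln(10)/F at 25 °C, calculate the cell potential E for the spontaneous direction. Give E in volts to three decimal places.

Mn³⁺/Mn²⁺ is the cathode (higher E°), Hg₂²⁺/Hg the anode: E°cell = +1.55 − (+0.80) = +0.75 V, n = 2.
Overall: 2 Mn³⁺(aq) + 2 Hg(l) → 2 Mn²⁺(aq) + Hg₂²⁺(aq)
Q = [Mn²⁺]^2·[Hg₂²⁺] / ([Mn³⁺]^2); log Q = -7.083.
E = E° − (0.0592/n) log Q = +0.75 − (0.0592/2)(-7.083) = +0.960 V.

+0.960 V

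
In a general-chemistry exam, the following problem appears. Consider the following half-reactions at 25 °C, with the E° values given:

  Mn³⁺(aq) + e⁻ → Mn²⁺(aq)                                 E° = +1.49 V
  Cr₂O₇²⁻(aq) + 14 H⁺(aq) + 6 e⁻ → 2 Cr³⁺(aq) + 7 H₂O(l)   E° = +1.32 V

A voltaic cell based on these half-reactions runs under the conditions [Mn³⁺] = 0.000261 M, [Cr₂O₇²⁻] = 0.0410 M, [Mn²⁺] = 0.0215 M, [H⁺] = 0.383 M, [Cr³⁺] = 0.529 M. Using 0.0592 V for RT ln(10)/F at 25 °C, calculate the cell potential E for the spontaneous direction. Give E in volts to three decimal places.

Mn³⁺/Mn²⁺ is the cathode (higher E°), Cr₂O₇²⁻/Cr³⁺ the anode: E°cell = +1.49 − (+1.32) = +0.17 V, n = 6.
Overall: 6 Mn³⁺(aq) + 2 Cr³⁺(aq) + 7 H₂O(l) → 6 Mn²⁺(aq) + Cr₂O₇²⁻(aq) + 14 H⁺(aq)
Q = [Mn²⁺]^6·[Cr₂O₇²⁻]·[H⁺]^14 / ([Mn³⁺]^6·[Cr³⁺]^2); log Q = 4.825.
E = E° − (0.0592/n) log Q = +0.17 − (0.0592/6)(4.825) = +0.122 V.

+0.122 V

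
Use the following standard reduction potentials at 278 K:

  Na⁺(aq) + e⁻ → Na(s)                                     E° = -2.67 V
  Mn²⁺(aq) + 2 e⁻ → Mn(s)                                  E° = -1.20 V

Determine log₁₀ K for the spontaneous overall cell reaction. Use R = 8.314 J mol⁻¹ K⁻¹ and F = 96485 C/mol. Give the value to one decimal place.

Cathode: Mn²⁺/Mn; anode: Na⁺/Na. E°cell = (-1.20) − (-2.67) = +1.47 V, with n = 2.
ΔG° = −nFE° = −RT ln K, so ln K = nFE°/(RT) = (2)(96485)(+1.47) / ((8.314)(278)) = 122.730.
log₁₀ K = 122.730 / ln 10 = 53.3.

53.3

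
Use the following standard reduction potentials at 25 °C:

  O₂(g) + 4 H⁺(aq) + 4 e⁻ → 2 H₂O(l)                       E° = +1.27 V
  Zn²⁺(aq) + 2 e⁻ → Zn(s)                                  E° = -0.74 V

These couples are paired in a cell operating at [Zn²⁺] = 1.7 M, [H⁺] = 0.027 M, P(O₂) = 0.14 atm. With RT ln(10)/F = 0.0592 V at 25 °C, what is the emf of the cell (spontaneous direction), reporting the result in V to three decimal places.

+1.898 V

O₂/H₂O is the cathode (higher E°), Zn²⁺/Zn the anode: E°cell = +1.27 − (-0.74) = +2.01 V, n = 4.
Overall: O₂(g) + 4 H⁺(aq) + 2 Zn(s) → 2 H₂O(l) + 2 Zn²⁺(aq)
Q = [Zn²⁺]^2 / (P(O₂)·[H⁺]^4); log Q = 7.589.
E = E° − (0.0592/n) log Q = +2.01 − (0.0592/4)(7.589) = +1.898 V.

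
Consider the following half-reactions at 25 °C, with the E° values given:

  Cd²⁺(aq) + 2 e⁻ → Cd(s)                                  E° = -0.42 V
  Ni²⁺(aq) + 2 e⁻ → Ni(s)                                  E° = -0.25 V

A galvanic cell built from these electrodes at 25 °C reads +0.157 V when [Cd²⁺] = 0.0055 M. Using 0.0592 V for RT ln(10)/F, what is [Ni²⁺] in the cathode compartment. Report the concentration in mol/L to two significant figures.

0.0020 M

Ni²⁺/Ni is the cathode, Cd²⁺/Cd the anode: E°cell = +0.17 V, n = 2.
Overall reaction: Ni²⁺(aq) + Cd(s) → Ni(s) + Cd²⁺(aq); Q = [Cd²⁺]^1/[Ni²⁺]^1.
From E = E° − (0.0592/n) log Q: log Q = (E° − E)·n/0.0592 = (+0.17 − (+0.157))·2/0.0592 = 0.4392.
So 1·log[Ni²⁺] = 1·log(0.0055) − log Q = -2.2596 − (0.4392) = -2.6988; [Ni²⁺] = 10^(-2.6988) ≈ 0.0020 M.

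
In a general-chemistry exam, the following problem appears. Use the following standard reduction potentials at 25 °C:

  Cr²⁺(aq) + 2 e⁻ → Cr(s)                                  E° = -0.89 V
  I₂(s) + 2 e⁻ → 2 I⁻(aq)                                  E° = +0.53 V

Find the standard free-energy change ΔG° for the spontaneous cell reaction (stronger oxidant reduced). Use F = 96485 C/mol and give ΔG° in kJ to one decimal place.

I₂/I⁻ (E° = +0.53 V) is the cathode; Cr²⁺/Cr (E° = -0.89 V) is the anode, so E°cell = +1.42 V.
Balancing electrons gives n = 2 (lcm of 2 and 2).
ΔG° = −nFE° = −(2)(96485)(+1.42) = -274,017 J = -274.0 kJ.

-274.0 kJ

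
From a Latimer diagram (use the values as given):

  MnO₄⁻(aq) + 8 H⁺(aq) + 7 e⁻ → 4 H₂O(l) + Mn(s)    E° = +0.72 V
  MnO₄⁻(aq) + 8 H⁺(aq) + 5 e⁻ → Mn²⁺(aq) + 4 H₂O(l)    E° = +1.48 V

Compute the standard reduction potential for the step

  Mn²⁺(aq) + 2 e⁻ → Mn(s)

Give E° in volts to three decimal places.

Sequential free energies add, so n₃E°₃ = n₁E°₁ + n₂E°₂.
With n₃ = 7, and the known step contributing 5×(+1.48) V, the unknown satisfies 2·E° = 7×(+0.72) − 5×(+1.48) = -2.360.
E° = -2.360 / 2 = -1.180 V.

-1.180 V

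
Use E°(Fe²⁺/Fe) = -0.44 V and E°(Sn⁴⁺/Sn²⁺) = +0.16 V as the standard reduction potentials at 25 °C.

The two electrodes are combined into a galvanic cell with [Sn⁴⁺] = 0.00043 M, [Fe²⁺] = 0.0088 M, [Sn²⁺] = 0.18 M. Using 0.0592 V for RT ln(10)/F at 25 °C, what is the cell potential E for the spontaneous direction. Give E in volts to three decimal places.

+0.583 V

Sn⁴⁺/Sn²⁺ is the cathode (higher E°), Fe²⁺/Fe the anode: E°cell = +0.16 − (-0.44) = +0.60 V, n = 2.
Overall: Sn⁴⁺(aq) + Fe(s) → Sn²⁺(aq) + Fe²⁺(aq)
Q = [Sn²⁺]·[Fe²⁺] / ([Sn⁴⁺]); log Q = 0.566.
E = E° − (0.0592/n) log Q = +0.60 − (0.0592/2)(0.566) = +0.583 V.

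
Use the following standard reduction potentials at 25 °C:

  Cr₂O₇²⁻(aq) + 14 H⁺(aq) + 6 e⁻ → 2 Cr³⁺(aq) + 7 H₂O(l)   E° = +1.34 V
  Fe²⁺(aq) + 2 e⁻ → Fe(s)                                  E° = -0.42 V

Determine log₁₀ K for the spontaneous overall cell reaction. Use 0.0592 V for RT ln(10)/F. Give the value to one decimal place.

178.4

Cathode: Cr₂O₇²⁻/Cr³⁺; anode: Fe²⁺/Fe. E°cell = +1.76 V, n = 6.
log K = nE°cell / 0.0592 = (6)(+1.76) / 0.0592 = 178.4.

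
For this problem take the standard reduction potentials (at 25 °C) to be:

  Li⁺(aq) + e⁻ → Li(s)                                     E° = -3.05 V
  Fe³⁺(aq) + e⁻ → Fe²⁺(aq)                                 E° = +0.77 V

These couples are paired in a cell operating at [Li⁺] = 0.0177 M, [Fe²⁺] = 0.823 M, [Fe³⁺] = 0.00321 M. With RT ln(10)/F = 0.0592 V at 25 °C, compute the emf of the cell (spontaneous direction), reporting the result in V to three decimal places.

+3.781 V

Fe³⁺/Fe²⁺ is the cathode (higher E°), Li⁺/Li the anode: E°cell = +0.77 − (-3.05) = +3.82 V, n = 1.
Overall: Fe³⁺(aq) + Li(s) → Fe²⁺(aq) + Li⁺(aq)
Q = [Fe²⁺]·[Li⁺] / ([Fe³⁺]); log Q = 0.657.
E = E° − (0.0592/n) log Q = +3.82 − (0.0592/1)(0.657) = +3.781 V.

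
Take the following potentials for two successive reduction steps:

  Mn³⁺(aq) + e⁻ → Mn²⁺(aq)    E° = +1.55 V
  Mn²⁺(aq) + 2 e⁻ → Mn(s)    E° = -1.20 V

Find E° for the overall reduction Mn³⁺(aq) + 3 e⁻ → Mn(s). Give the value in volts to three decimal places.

Standard free energies of sequential steps add: ΔG°₃ = ΔG°₁ + ΔG°₂, so n₃E°₃ = n₁E°₁ + n₂E°₂.
E°₃ = (1×+1.55 + 2×-1.20) / 3 = (-0.850) / 3 = -0.283 V.

-0.283 V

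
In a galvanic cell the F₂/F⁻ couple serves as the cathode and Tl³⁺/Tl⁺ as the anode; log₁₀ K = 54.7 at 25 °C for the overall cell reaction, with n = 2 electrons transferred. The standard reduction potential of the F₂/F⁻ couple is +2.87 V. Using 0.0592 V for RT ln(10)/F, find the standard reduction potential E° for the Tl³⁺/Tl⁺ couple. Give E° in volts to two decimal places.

E°cell = (0.0592/n)·log K = (0.0592/2)(54.7) = +1.619 V.
Since F₂/F⁻ is the cathode and Tl³⁺/Tl⁺ the anode, E°cell = E°(F₂/F⁻) − E°(Tl³⁺/Tl⁺).
So E°(Tl³⁺/Tl⁺) = E°(F₂/F⁻) − E°cell = (+2.87) − (+1.619) = +1.25 V.

+1.25 V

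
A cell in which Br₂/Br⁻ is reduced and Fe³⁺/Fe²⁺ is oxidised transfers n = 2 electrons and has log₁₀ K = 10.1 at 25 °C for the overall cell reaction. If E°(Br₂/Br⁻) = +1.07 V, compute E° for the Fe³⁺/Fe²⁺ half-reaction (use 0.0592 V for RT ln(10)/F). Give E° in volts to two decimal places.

E°cell = (0.0592/n)·log K = (0.0592/2)(10.1) = +0.299 V.
Since Br₂/Br⁻ is the cathode and Fe³⁺/Fe²⁺ the anode, E°cell = E°(Br₂/Br⁻) − E°(Fe³⁺/Fe²⁺).
So E°(Fe³⁺/Fe²⁺) = E°(Br₂/Br⁻) − E°cell = (+1.07) − (+0.299) = +0.77 V.

+0.77 V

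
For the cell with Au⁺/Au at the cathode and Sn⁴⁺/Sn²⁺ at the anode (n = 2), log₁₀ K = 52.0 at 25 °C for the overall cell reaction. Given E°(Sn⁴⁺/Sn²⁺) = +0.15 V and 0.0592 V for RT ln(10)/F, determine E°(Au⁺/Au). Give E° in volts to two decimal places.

E°cell = (0.0592/n)·log K = (0.0592/2)(52.0) = +1.539 V.
Since Au⁺/Au is the cathode and Sn⁴⁺/Sn²⁺ the anode, E°cell = E°(Au⁺/Au) − E°(Sn⁴⁺/Sn²⁺).
So E°(Au⁺/Au) = E°cell + E°(Sn⁴⁺/Sn²⁺) = +1.539 + (+0.15) = +1.69 V.

+1.69 V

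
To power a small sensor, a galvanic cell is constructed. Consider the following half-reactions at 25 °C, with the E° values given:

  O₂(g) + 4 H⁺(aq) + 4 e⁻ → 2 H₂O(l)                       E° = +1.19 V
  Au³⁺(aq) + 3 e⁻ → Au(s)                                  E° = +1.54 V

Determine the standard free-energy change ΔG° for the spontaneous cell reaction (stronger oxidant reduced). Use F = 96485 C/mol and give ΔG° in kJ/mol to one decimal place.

Au³⁺/Au (E° = +1.54 V) is the cathode; O₂/H₂O (E° = +1.19 V) is the anode, so E°cell = +0.35 V.
Balancing electrons gives n = 12 (lcm of 3 and 4).
ΔG° = −nFE° = −(12)(96485)(+0.35) = -405,237 J = -405.2 kJ/mol.

-405.2 kJ/mol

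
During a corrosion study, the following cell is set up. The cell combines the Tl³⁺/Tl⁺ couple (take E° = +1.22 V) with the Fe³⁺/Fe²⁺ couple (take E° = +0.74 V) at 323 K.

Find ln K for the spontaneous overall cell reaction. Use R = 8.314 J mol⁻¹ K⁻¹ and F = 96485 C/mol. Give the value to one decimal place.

34.5

Cathode: Tl³⁺/Tl⁺; anode: Fe³⁺/Fe²⁺. E°cell = (+1.22) − (+0.74) = +0.48 V, with n = 2.
ΔG° = −nFE° = −RT ln K, so ln K = nFE°/(RT) = (2)(96485)(+0.48) / ((8.314)(323)) = 34.492.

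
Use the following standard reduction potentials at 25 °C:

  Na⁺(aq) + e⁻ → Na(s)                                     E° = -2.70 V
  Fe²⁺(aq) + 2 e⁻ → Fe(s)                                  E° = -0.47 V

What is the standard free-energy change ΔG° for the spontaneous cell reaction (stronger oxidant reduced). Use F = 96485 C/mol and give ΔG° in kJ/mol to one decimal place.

Fe²⁺/Fe (E° = -0.47 V) is the cathode; Na⁺/Na (E° = -2.70 V) is the anode, so E°cell = +2.23 V.
Balancing electrons gives n = 2 (lcm of 2 and 1).
ΔG° = −nFE° = −(2)(96485)(+2.23) = -430,323 J = -430.3 kJ/mol.

-430.3 kJ/mol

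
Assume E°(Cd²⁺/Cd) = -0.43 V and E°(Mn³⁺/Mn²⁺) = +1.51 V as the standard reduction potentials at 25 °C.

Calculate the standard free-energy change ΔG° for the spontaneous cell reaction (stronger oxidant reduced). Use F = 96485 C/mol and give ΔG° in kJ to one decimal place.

-374.4 kJ

Mn³⁺/Mn²⁺ (E° = +1.51 V) is the cathode; Cd²⁺/Cd (E° = -0.43 V) is the anode, so E°cell = +1.94 V.
Balancing electrons gives n = 2 (lcm of 1 and 2).
ΔG° = −nFE° = −(2)(96485)(+1.94) = -374,362 J = -374.4 kJ.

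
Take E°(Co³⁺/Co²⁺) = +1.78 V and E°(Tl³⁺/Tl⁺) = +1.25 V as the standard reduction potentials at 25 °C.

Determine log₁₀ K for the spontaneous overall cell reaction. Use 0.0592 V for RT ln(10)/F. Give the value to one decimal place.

17.9

Cathode: Co³⁺/Co²⁺; anode: Tl³⁺/Tl⁺. E°cell = +0.53 V, n = 2.
log K = nE°cell / 0.0592 = (2)(+0.53) / 0.0592 = 17.9.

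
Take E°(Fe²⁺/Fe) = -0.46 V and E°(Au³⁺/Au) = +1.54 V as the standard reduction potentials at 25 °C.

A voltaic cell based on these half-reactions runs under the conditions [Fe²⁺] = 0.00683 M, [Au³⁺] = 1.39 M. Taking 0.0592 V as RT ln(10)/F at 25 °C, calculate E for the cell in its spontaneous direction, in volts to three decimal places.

+2.067 V

Au³⁺/Au is the cathode (higher E°), Fe²⁺/Fe the anode: E°cell = +1.54 − (-0.46) = +2.00 V, n = 6.
Overall: 2 Au³⁺(aq) + 3 Fe(s) → 2 Au(s) + 3 Fe²⁺(aq)
Q = [Fe²⁺]^3 / ([Au³⁺]^2); log Q = -6.783.
E = E° − (0.0592/n) log Q = +2.00 − (0.0592/6)(-6.783) = +2.067 V.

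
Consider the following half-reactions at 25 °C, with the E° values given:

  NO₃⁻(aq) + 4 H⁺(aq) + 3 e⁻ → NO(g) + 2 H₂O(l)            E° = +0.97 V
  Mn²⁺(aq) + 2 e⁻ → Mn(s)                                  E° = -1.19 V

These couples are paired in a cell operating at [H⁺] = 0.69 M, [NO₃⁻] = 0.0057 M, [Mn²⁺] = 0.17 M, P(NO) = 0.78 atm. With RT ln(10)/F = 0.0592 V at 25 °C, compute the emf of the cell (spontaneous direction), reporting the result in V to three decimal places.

NO₃⁻/NO is the cathode (higher E°), Mn²⁺/Mn the anode: E°cell = +0.97 − (-1.19) = +2.16 V, n = 6.
Overall: 2 NO₃⁻(aq) + 8 H⁺(aq) + 3 Mn(s) → 2 NO(g) + 4 H₂O(l) + 3 Mn²⁺(aq)
Q = P(NO)^2·[Mn²⁺]^3 / ([NO₃⁻]^2·[H⁺]^8); log Q = 3.253.
E = E° − (0.0592/n) log Q = +2.16 − (0.0592/6)(3.253) = +2.128 V.

+2.128 V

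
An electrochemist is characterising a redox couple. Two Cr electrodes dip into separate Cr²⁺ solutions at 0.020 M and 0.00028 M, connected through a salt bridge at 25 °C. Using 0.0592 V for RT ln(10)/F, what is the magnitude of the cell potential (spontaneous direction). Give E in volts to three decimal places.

+0.055 V

For a concentration cell E°cell = 0. The 0.020 M side is the cathode (reduction is favoured where [Cr²⁺] is higher).
With n = 2, E = −(0.0592/2) log([Cr²⁺]ₐₙ/[Cr²⁺]꜀ₐₜ) = −(0.0592/2) log(0.00028/0.02) = −(0.0592/2)(-1.854) = +0.055 V.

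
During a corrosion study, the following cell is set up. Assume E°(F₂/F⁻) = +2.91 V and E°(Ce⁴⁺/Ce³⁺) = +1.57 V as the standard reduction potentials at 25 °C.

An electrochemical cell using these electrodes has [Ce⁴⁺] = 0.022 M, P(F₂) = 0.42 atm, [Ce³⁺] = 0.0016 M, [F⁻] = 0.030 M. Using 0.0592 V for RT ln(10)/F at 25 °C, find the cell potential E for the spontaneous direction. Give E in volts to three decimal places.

+1.352 V

F₂/F⁻ is the cathode (higher E°), Ce⁴⁺/Ce³⁺ the anode: E°cell = +2.91 − (+1.57) = +1.34 V, n = 2.
Overall: F₂(g) + 2 Ce³⁺(aq) → 2 F⁻(aq) + 2 Ce⁴⁺(aq)
Q = [F⁻]^2·[Ce⁴⁺]^2 / (P(F₂)·[Ce³⁺]^2); log Q = -0.392.
E = E° − (0.0592/n) log Q = +1.34 − (0.0592/2)(-0.392) = +1.352 V.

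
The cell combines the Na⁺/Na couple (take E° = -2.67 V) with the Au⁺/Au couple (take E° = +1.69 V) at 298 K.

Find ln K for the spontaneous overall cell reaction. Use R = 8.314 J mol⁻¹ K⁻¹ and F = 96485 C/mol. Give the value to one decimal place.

Cathode: Au⁺/Au; anode: Na⁺/Na. E°cell = (+1.69) − (-2.67) = +4.36 V, with n = 1.
ΔG° = −nFE° = −RT ln K, so ln K = nFE°/(RT) = (1)(96485)(+4.36) / ((8.314)(298)) = 169.793.

169.8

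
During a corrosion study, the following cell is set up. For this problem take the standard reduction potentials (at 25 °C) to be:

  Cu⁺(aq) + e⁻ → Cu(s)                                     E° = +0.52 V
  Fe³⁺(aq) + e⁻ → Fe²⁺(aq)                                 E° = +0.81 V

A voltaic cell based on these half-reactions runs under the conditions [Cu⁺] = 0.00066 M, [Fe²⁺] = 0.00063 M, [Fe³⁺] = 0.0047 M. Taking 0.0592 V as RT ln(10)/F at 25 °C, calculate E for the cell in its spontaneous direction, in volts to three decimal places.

+0.530 V

Fe³⁺/Fe²⁺ is the cathode (higher E°), Cu⁺/Cu the anode: E°cell = +0.81 − (+0.52) = +0.29 V, n = 1.
Overall: Fe³⁺(aq) + Cu(s) → Fe²⁺(aq) + Cu⁺(aq)
Q = [Fe²⁺]·[Cu⁺] / ([Fe³⁺]); log Q = -4.053.
E = E° − (0.0592/n) log Q = +0.29 − (0.0592/1)(-4.053) = +0.530 V.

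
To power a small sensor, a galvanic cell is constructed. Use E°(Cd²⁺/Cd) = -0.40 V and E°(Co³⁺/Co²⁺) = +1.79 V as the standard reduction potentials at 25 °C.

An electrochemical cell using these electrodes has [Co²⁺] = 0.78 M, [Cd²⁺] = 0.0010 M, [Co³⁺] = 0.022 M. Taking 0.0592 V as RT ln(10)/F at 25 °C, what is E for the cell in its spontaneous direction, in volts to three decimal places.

Co³⁺/Co²⁺ is the cathode (higher E°), Cd²⁺/Cd the anode: E°cell = +1.79 − (-0.40) = +2.19 V, n = 2.
Overall: 2 Co³⁺(aq) + Cd(s) → 2 Co²⁺(aq) + Cd²⁺(aq)
Q = [Co²⁺]^2·[Cd²⁺] / ([Co³⁺]^2); log Q = 0.099.
E = E° − (0.0592/n) log Q = +2.19 − (0.0592/2)(0.099) = +2.187 V.

+2.187 V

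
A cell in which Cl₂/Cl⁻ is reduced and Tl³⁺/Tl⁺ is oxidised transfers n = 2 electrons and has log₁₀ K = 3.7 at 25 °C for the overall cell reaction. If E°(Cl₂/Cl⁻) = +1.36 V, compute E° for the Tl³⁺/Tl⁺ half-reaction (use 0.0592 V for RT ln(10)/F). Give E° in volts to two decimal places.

+1.25 V

E°cell = (0.0592/n)·log K = (0.0592/2)(3.7) = +0.110 V.
Since Cl₂/Cl⁻ is the cathode and Tl³⁺/Tl⁺ the anode, E°cell = E°(Cl₂/Cl⁻) − E°(Tl³⁺/Tl⁺).
So E°(Tl³⁺/Tl⁺) = E°(Cl₂/Cl⁻) − E°cell = (+1.36) − (+0.110) = +1.25 V.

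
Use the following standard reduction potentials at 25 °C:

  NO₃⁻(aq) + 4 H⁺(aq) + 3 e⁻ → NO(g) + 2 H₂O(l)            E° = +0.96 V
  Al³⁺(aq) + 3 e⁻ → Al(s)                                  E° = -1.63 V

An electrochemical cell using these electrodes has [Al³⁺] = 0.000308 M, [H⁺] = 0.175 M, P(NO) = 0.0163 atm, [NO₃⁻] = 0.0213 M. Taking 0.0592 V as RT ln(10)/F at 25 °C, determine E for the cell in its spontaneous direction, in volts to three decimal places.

+2.602 V

NO₃⁻/NO is the cathode (higher E°), Al³⁺/Al the anode: E°cell = +0.96 − (-1.63) = +2.59 V, n = 3.
Overall: NO₃⁻(aq) + 4 H⁺(aq) + Al(s) → NO(g) + 2 H₂O(l) + Al³⁺(aq)
Q = P(NO)·[Al³⁺] / ([NO₃⁻]·[H⁺]^4); log Q = -0.600.
E = E° − (0.0592/n) log Q = +2.59 − (0.0592/3)(-0.600) = +2.602 V.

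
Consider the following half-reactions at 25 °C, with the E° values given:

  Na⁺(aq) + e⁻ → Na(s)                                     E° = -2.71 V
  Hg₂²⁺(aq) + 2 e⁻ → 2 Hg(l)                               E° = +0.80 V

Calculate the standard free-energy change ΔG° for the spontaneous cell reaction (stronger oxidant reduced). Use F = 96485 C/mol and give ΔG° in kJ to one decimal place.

Hg₂²⁺/Hg (E° = +0.80 V) is the cathode; Na⁺/Na (E° = -2.71 V) is the anode, so E°cell = +3.51 V.
Balancing electrons gives n = 2 (lcm of 2 and 1).
ΔG° = −nFE° = −(2)(96485)(+3.51) = -677,325 J = -677.3 kJ.

-677.3 kJ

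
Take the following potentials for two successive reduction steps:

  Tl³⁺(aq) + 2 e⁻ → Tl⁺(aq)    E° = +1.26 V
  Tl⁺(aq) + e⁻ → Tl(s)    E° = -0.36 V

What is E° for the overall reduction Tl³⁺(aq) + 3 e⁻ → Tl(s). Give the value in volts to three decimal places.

Standard free energies of sequential steps add: ΔG°₃ = ΔG°₁ + ΔG°₂, so n₃E°₃ = n₁E°₁ + n₂E°₂.
E°₃ = (2×+1.26 + 1×-0.36) / 3 = (+2.160) / 3 = +0.720 V.

+0.720 V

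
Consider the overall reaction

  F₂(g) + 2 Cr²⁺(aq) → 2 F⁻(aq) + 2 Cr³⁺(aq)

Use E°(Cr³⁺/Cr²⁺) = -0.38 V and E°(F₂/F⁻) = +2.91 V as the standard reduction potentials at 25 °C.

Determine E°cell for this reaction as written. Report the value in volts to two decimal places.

The F₂/F⁻ couple has the higher reduction potential, so it is the cathode; Cr³⁺/Cr²⁺ is oxidised at the anode.
E°cell = E°(cathode) − E°(anode) = (+2.91) − (-0.38) = +3.29 V.

+3.29 V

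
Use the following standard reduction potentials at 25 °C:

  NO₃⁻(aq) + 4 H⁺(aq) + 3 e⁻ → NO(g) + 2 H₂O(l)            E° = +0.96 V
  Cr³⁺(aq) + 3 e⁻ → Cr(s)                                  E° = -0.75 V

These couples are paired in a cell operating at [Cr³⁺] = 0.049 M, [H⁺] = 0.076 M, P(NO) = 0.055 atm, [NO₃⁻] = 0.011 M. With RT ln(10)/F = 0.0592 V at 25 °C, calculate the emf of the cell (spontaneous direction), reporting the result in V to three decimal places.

+1.634 V

NO₃⁻/NO is the cathode (higher E°), Cr³⁺/Cr the anode: E°cell = +0.96 − (-0.75) = +1.71 V, n = 3.
Overall: NO₃⁻(aq) + 4 H⁺(aq) + Cr(s) → NO(g) + 2 H₂O(l) + Cr³⁺(aq)
Q = P(NO)·[Cr³⁺] / ([NO₃⁻]·[H⁺]^4); log Q = 3.866.
E = E° − (0.0592/n) log Q = +1.71 − (0.0592/3)(3.866) = +1.634 V.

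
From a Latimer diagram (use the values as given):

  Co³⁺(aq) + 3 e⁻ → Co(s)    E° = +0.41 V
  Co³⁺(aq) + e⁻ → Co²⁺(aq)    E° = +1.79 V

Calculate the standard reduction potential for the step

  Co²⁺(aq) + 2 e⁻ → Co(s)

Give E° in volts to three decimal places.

-0.280 V

Sequential free energies add, so n₃E°₃ = n₁E°₁ + n₂E°₂.
With n₃ = 3, and the known step contributing 1×(+1.79) V, the unknown satisfies 2·E° = 3×(+0.41) − 1×(+1.79) = -0.560.
E° = -0.560 / 2 = -0.280 V.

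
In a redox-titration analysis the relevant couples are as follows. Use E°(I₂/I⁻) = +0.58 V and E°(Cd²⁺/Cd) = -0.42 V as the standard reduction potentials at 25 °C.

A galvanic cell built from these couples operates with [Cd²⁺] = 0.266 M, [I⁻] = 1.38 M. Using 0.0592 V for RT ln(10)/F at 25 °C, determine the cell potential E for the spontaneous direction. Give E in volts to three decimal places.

I₂/I⁻ is the cathode (higher E°), Cd²⁺/Cd the anode: E°cell = +0.58 − (-0.42) = +1.00 V, n = 2.
Overall: I₂(s) + Cd(s) → 2 I⁻(aq) + Cd²⁺(aq)
Q = [I⁻]^2·[Cd²⁺]; log Q = -0.295.
E = E° − (0.0592/n) log Q = +1.00 − (0.0592/2)(-0.295) = +1.009 V.

+1.009 V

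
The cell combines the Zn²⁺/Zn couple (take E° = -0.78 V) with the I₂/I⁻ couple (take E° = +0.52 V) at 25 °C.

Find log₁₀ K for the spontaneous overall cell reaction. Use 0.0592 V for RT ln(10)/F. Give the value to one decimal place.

Cathode: I₂/I⁻; anode: Zn²⁺/Zn. E°cell = +1.30 V, n = 2.
log K = nE°cell / 0.0592 = (2)(+1.30) / 0.0592 = 43.9.

43.9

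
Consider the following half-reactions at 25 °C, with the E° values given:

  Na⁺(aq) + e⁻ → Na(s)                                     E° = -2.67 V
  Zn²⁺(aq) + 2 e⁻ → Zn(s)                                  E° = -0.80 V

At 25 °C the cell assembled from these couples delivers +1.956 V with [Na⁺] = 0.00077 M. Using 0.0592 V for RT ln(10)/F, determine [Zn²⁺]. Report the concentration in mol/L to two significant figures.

Zn²⁺/Zn is the cathode, Na⁺/Na the anode: E°cell = +1.87 V, n = 2.
Overall reaction: Zn²⁺(aq) + 2 Na(s) → Zn(s) + 2 Na⁺(aq); Q = [Na⁺]^2/[Zn²⁺]^1.
From E = E° − (0.0592/n) log Q: log Q = (E° − E)·n/0.0592 = (+1.87 − (+1.956))·2/0.0592 = -2.9054.
So 1·log[Zn²⁺] = 2·log(0.00077) − log Q = -6.2270 − (-2.9054) = -3.3216; [Zn²⁺] = 10^(-3.3216) ≈ 0.00048 M.

0.00048 M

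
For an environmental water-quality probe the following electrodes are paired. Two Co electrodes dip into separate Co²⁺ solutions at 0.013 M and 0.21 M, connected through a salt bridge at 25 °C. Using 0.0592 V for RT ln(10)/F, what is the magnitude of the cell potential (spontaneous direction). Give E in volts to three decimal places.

For a concentration cell E°cell = 0. The 0.21 M side is the cathode (reduction is favoured where [Co²⁺] is higher).
With n = 2, E = −(0.0592/2) log([Co²⁺]ₐₙ/[Co²⁺]꜀ₐₜ) = −(0.0592/2) log(0.013/0.21) = −(0.0592/2)(-1.208) = +0.036 V.

+0.036 V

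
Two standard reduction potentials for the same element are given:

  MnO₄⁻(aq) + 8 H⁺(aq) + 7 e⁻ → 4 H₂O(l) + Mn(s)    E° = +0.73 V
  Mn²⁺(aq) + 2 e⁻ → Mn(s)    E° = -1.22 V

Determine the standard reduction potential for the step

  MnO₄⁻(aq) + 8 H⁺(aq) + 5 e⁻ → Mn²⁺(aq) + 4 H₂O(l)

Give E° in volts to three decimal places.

Sequential free energies add, so n₃E°₃ = n₁E°₁ + n₂E°₂.
With n₃ = 7, and the known step contributing 2×(-1.22) V, the unknown satisfies 5·E° = 7×(+0.73) − 2×(-1.22) = +7.550.
E° = +7.550 / 5 = +1.510 V.

+1.510 V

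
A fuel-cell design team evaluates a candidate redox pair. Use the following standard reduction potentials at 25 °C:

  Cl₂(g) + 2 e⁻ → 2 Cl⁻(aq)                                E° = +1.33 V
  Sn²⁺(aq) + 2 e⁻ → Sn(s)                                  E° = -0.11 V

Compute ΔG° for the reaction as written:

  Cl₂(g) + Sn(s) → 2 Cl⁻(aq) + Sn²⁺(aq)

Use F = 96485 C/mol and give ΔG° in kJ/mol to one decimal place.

-277.9 kJ/mol

As written, Cl₂/Cl⁻ is reduced (cathode) and Sn²⁺/Sn is oxidised (anode), so E°cell = (+1.33) − (-0.11) = +1.44 V.
Balancing electrons gives n = 2.
ΔG° = −nFE° = −(2)(96485)(+1.44) = -277,877 J = -277.9 kJ/mol.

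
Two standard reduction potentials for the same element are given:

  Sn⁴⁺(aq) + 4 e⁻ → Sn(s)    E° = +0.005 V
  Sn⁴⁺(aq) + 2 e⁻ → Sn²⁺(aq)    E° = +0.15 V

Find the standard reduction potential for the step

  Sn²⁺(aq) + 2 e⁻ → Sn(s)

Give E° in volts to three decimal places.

Sequential free energies add, so n₃E°₃ = n₁E°₁ + n₂E°₂.
With n₃ = 4, and the known step contributing 2×(+0.15) V, the unknown satisfies 2·E° = 4×(+0.005) − 2×(+0.15) = -0.280.
E° = -0.280 / 2 = -0.140 V.

-0.140 V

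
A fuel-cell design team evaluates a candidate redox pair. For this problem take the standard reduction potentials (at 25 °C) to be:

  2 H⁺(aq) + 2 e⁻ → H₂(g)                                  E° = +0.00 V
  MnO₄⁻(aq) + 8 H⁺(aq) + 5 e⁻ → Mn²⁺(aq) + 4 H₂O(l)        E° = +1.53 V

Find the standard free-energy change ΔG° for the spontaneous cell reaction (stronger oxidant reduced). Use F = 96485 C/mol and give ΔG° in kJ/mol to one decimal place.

-1476.2 kJ/mol

MnO₄⁻/Mn²⁺ (E° = +1.53 V) is the cathode; H⁺/H₂ (E° = +0.00 V) is the anode, so E°cell = +1.53 V.
Balancing electrons gives n = 10 (lcm of 5 and 2).
ΔG° = −nFE° = −(10)(96485)(+1.53) = -1,476,220 J = -1476.2 kJ/mol.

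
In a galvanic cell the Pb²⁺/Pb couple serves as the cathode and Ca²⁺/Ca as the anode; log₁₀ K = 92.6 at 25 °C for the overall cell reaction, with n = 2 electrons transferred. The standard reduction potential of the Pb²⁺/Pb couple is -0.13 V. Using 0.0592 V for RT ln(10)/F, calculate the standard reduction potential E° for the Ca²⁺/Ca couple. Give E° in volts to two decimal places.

E°cell = (0.0592/n)·log K = (0.0592/2)(92.6) = +2.741 V.
Since Pb²⁺/Pb is the cathode and Ca²⁺/Ca the anode, E°cell = E°(Pb²⁺/Pb) − E°(Ca²⁺/Ca).
So E°(Ca²⁺/Ca) = E°(Pb²⁺/Pb) − E°cell = (-0.13) − (+2.741) = -2.87 V.

-2.87 V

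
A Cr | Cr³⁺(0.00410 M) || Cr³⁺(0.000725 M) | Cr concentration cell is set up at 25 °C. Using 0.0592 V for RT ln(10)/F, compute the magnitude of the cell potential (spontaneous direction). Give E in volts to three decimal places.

+0.015 V

For a concentration cell E°cell = 0. The 0.00410 M side is the cathode (reduction is favoured where [Cr³⁺] is higher).
With n = 3, E = −(0.0592/3) log([Cr³⁺]ₐₙ/[Cr³⁺]꜀ₐₜ) = −(0.0592/3) log(0.000725/0.0041) = −(0.0592/3)(-0.752) = +0.015 V.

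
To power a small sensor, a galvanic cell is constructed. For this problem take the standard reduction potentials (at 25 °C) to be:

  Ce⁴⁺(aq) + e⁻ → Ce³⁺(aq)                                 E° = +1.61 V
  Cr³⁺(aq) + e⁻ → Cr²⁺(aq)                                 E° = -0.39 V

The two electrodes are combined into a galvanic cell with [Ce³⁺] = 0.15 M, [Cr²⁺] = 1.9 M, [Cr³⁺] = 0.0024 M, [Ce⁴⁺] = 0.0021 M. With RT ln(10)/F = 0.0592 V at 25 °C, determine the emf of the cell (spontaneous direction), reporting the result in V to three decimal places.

+2.062 V

Ce⁴⁺/Ce³⁺ is the cathode (higher E°), Cr³⁺/Cr²⁺ the anode: E°cell = +1.61 − (-0.39) = +2.00 V, n = 1.
Overall: Ce⁴⁺(aq) + Cr²⁺(aq) → Ce³⁺(aq) + Cr³⁺(aq)
Q = [Ce³⁺]·[Cr³⁺] / ([Ce⁴⁺]·[Cr²⁺]); log Q = -1.045.
E = E° − (0.0592/n) log Q = +2.00 − (0.0592/1)(-1.045) = +2.062 V.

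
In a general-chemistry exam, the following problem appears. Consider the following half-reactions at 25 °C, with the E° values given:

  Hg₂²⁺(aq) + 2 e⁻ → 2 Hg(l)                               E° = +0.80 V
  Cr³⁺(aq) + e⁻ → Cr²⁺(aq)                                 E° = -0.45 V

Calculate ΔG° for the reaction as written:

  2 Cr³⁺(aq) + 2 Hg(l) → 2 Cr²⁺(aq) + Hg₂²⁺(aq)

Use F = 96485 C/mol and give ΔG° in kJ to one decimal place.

As written, Cr³⁺/Cr²⁺ is reduced (cathode) and Hg₂²⁺/Hg is oxidised (anode), so E°cell = (-0.45) − (+0.80) = -1.25 V.
Balancing electrons gives n = 2.
ΔG° = −nFE° = −(2)(96485)(-1.25) = 241,212 J = +241.2 kJ.

+241.2 kJ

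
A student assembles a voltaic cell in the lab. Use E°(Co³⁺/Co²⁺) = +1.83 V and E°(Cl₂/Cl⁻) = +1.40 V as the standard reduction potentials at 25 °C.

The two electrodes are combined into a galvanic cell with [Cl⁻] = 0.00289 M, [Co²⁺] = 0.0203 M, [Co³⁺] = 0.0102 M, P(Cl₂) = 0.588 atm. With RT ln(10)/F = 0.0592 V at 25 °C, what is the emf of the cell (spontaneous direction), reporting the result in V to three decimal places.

Co³⁺/Co²⁺ is the cathode (higher E°), Cl₂/Cl⁻ the anode: E°cell = +1.83 − (+1.40) = +0.43 V, n = 2.
Overall: 2 Co³⁺(aq) + 2 Cl⁻(aq) → 2 Co²⁺(aq) + Cl₂(g)
Q = [Co²⁺]^2·P(Cl₂) / ([Co³⁺]^2·[Cl⁻]^2); log Q = 5.445.
E = E° − (0.0592/n) log Q = +0.43 − (0.0592/2)(5.445) = +0.269 V.

+0.269 V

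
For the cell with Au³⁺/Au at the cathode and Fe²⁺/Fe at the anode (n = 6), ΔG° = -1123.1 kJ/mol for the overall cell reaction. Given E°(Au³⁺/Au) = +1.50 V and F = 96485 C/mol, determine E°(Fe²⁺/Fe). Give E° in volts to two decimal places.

E°cell = −ΔG°/(nF) = −(-1123.1×10³)/((6)(96485)) = +1.940 V.
Since Au³⁺/Au is the cathode and Fe²⁺/Fe the anode, E°cell = E°(Au³⁺/Au) − E°(Fe²⁺/Fe).
So E°(Fe²⁺/Fe) = E°(Au³⁺/Au) − E°cell = (+1.50) − (+1.940) = -0.44 V.

-0.44 V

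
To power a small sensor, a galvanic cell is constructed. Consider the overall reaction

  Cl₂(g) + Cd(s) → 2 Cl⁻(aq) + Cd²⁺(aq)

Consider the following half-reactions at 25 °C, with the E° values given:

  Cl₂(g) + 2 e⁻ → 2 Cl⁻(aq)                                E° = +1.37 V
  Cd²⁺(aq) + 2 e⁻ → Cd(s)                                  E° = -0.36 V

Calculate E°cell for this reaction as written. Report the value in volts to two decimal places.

The Cl₂/Cl⁻ couple has the higher reduction potential, so it is the cathode; Cd²⁺/Cd is oxidised at the anode.
E°cell = E°(cathode) − E°(anode) = (+1.37) − (-0.36) = +1.73 V.

+1.73 V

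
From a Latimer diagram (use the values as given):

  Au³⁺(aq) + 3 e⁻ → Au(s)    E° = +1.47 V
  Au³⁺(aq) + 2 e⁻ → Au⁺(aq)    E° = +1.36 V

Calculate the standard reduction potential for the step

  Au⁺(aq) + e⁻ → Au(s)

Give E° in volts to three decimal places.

+1.690 V

Sequential free energies add, so n₃E°₃ = n₁E°₁ + n₂E°₂.
With n₃ = 3, and the known step contributing 2×(+1.36) V, the unknown satisfies 1·E° = 3×(+1.47) − 2×(+1.36) = +1.690.
E° = +1.690 / 1 = +1.690 V.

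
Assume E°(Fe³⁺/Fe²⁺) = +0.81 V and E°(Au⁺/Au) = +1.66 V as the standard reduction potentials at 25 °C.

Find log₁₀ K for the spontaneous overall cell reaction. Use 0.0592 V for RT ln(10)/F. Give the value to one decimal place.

14.4

Cathode: Au⁺/Au; anode: Fe³⁺/Fe²⁺. E°cell = +0.85 V, n = 1.
log K = nE°cell / 0.0592 = (1)(+0.85) / 0.0592 = 14.4.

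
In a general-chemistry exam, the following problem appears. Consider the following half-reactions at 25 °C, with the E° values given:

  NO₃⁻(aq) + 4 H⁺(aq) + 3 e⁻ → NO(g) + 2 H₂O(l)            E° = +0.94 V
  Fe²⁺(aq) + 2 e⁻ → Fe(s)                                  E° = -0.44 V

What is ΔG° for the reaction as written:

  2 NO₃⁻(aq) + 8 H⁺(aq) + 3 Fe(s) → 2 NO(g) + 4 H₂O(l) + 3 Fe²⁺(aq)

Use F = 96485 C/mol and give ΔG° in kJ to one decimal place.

As written, NO₃⁻/NO is reduced (cathode) and Fe²⁺/Fe is oxidised (anode), so E°cell = (+0.94) − (-0.44) = +1.38 V.
Balancing electrons gives n = 6.
ΔG° = −nFE° = −(6)(96485)(+1.38) = -798,896 J = -798.9 kJ.

-798.9 kJ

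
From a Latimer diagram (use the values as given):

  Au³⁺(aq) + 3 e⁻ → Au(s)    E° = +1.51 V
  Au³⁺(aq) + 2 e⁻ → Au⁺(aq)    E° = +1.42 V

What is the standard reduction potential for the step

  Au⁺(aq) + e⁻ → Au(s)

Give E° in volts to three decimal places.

Sequential free energies add, so n₃E°₃ = n₁E°₁ + n₂E°₂.
With n₃ = 3, and the known step contributing 2×(+1.42) V, the unknown satisfies 1·E° = 3×(+1.51) − 2×(+1.42) = +1.690.
E° = +1.690 / 1 = +1.690 V.

+1.690 V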